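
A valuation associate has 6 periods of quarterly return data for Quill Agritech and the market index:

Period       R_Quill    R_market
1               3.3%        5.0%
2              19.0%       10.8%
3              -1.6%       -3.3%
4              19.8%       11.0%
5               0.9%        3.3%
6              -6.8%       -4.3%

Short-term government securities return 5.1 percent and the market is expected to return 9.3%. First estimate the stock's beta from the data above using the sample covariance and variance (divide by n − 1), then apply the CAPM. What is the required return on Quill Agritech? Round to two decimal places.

Mean R_i = (3.3 + 19.0 − 1.6 + 19.8 + 0.9 − 6.8) / 6 = 5.7667%
Mean R_m = (5.0 + 10.8 − 3.3 + 11.0 + 3.3 − 4.3) / 6 = 3.7500%
Σ(R_i − R̄_i)(R_m − R̄_m) = 347.2400  ⇒  Cov = 347.2400 / 5 = 69.4480
Σ(R_m − R̄_m)² = 218.5350  ⇒  Var(R_m) = 218.5350 / 5 = 43.7070
β = Cov / Var(R_m) = 69.4480 / 43.7070 = 1.5889
MRP = 9.3% − 5.1% = 4.20%
E(R) = R_f + β × MRP = 5.1% + 1.5889 × 4.2% = 11.77%

11.77%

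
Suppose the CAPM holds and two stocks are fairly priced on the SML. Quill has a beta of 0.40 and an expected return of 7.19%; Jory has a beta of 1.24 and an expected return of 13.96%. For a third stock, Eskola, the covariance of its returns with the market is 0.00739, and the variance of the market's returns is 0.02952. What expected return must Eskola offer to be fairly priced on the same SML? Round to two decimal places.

MRP = (13.96% − 7.19%) / (1.24 − 0.40) = 8.0595%
R_f = 7.19% − 0.40 × 8.0595% = 3.9662%
β_Eskola = Cov / Var(R_m) = 0.00739 / 0.02952 = 0.2503
E(R_Eskola) = R_f + β × MRP = 3.9662% + 0.2503 × 8.0595% = 5.98%

5.98%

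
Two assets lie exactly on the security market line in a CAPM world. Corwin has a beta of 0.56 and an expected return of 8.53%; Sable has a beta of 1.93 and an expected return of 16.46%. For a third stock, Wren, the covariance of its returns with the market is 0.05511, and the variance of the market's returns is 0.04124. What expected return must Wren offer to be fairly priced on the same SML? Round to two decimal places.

13.02%

MRP = (16.46% − 8.53%) / (1.93 − 0.56) = 5.7883%
R_f = 8.53% − 0.56 × 5.7883% = 5.2886%
β_Wren = Cov / Var(R_m) = 0.05511 / 0.04124 = 1.3363
E(R_Wren) = R_f + β × MRP = 5.2886% + 1.3363 × 5.7883% = 13.02%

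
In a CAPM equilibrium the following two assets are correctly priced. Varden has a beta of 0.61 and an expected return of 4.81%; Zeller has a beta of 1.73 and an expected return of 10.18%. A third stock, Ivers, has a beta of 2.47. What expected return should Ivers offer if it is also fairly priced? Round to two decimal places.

MRP (SML slope) = (10.18% − 4.81%) / (1.73 − 0.61) = 5.37% / 1.12 = 4.7946%
R_f (intercept) = 4.81% − 0.61 × 4.7946% = 1.8853%
E(R_Ivers) = R_f + β × MRP = 1.8853% + 2.47 × 4.7946% = 13.73%

13.73%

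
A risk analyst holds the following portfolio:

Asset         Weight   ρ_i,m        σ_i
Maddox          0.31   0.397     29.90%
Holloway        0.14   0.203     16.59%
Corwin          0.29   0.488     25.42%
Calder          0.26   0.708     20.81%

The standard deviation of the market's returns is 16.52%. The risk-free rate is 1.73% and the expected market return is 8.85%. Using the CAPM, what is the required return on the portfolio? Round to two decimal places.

6.72%

β_Maddox = 0.397 × 29.90% / 16.52% = 0.7185
β_Holloway = 0.203 × 16.59% / 16.52% = 0.2039
β_Corwin = 0.488 × 25.42% / 16.52% = 0.7509
β_Calder = 0.708 × 20.81% / 16.52% = 0.8919
β_P = Σ w_i β_i = 0.31×0.7185 + 0.14×0.2039 + 0.29×0.7509 + 0.26×0.8919 = 0.7009
MRP = 8.85% − 1.73% = 7.12%
E(R_P) = R_f + β_P × MRP = 1.73% + 0.7009 × 7.12% = 6.72%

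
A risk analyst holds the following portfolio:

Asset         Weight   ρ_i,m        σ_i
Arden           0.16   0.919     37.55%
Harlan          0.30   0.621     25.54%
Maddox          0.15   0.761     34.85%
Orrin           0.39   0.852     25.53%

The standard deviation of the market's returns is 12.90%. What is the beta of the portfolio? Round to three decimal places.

β_Arden = 0.919 × 37.55% / 12.90% = 2.6751
β_Harlan = 0.621 × 25.54% / 12.90% = 1.2295
β_Maddox = 0.761 × 34.85% / 12.90% = 2.0559
β_Orrin = 0.852 × 25.53% / 12.90% = 1.6862
β_P = Σ w_i β_i = 0.16×2.6751 + 0.30×1.2295 + 0.15×2.0559 + 0.39×1.6862 = 1.7629

1.763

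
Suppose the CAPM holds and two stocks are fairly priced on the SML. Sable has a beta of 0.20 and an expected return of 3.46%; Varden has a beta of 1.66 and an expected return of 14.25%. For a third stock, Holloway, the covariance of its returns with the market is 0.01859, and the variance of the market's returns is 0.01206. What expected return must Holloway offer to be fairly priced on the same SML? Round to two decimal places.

MRP = (14.25% − 3.46%) / (1.66 − 0.20) = 7.3904%
R_f = 3.46% − 0.20 × 7.3904% = 1.9819%
β_Holloway = Cov / Var(R_m) = 0.01859 / 0.01206 = 1.5415
E(R_Holloway) = R_f + β × MRP = 1.9819% + 1.5415 × 7.3904% = 13.37%

13.37%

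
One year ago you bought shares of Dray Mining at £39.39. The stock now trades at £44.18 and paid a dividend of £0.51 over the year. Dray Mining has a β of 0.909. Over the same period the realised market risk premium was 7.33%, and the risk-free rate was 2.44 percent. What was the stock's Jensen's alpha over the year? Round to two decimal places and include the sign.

Realised HPR = (P1 + D1 − P0) / P0 = (44.18 + 0.51 − 39.39) / 39.39 = 5.30 / 39.39 = 13.4552%
CAPM required = R_f + β·MRP = 2.44% + 0.909 × 7.33% = 9.10297%
α = realised − required = 13.4552% − 9.10297% = +4.35%

+4.35%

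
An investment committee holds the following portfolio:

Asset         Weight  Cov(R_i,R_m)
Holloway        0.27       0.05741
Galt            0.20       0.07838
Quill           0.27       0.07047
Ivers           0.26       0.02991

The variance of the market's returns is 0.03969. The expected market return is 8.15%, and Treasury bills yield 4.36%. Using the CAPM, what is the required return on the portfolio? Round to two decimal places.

β_Holloway = 0.05741 / 0.03969 = 1.4465
β_Galt = 0.07838 / 0.03969 = 1.9748
β_Quill = 0.07047 / 0.03969 = 1.7755
β_Ivers = 0.02991 / 0.03969 = 0.7536
β_P = Σ w_i β_i = 0.27×1.4465 + 0.20×1.9748 + 0.27×1.7755 + 0.26×0.7536 = 1.4608
MRP = 8.15% − 4.36% = 3.79%
E(R_P) = R_f + β_P × MRP = 4.36% + 1.4608 × 3.79% = 9.90%

9.90%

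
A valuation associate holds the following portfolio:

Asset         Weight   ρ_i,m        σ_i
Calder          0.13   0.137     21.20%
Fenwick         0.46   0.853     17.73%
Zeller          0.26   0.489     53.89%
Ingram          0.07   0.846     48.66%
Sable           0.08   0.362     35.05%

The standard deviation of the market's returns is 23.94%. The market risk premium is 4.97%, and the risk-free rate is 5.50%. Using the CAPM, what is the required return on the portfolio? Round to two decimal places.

9.25%

β_Calder = 0.137 × 21.20% / 23.94% = 0.1213
β_Fenwick = 0.853 × 17.73% / 23.94% = 0.6317
β_Zeller = 0.489 × 53.89% / 23.94% = 1.1008
β_Ingram = 0.846 × 48.66% / 23.94% = 1.7196
β_Sable = 0.362 × 35.05% / 23.94% = 0.5300
β_P = Σ w_i β_i = 0.13×0.1213 + 0.46×0.6317 + 0.26×1.1008 + 0.07×1.7196 + 0.08×0.5300 = 0.7553
E(R_P) = R_f + β_P × MRP = 5.50% + 0.7553 × 4.97% = 9.25%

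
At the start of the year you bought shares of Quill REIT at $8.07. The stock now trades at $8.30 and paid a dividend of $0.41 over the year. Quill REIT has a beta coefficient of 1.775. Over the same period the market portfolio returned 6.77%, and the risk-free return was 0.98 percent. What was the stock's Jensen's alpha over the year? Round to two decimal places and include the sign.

-3.33%

Realised HPR = (P1 + D1 − P0) / P0 = (8.30 + 0.41 − 8.07) / 8.07 = 0.64 / 8.07 = 7.9306%
MRP = 6.77% − 0.98% = 5.79%
CAPM required = R_f + β·MRP = 0.98% + 1.775 × 5.79% = 11.25725%
α = realised − required = 7.9306% − 11.25725% = -3.33%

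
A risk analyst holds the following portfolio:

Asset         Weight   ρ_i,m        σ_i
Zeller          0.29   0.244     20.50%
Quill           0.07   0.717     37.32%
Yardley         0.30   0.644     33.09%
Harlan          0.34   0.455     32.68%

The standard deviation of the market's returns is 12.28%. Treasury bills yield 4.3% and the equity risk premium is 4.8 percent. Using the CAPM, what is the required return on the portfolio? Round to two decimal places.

β_Zeller = 0.244 × 20.50% / 12.28% = 0.4073
β_Quill = 0.717 × 37.32% / 12.28% = 2.1790
β_Yardley = 0.644 × 33.09% / 12.28% = 1.7353
β_Harlan = 0.455 × 32.68% / 12.28% = 1.2109
β_P = Σ w_i β_i = 0.29×0.4073 + 0.07×2.1790 + 0.30×1.7353 + 0.34×1.2109 = 1.2029
E(R_P) = R_f + β_P × MRP = 4.3% + 1.2029 × 4.8% = 10.07%

10.07%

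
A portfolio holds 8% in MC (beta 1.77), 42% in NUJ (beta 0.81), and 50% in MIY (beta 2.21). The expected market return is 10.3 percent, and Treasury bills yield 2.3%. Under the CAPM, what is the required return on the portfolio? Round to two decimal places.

14.99%

β_P = Σ w_i β_i = 0.08×1.77 + 0.42×0.81 + 0.50×2.21 = 1.5868
MRP = 10.3% − 2.3% = 8.00%
E(R_P) = R_f + β_P × MRP = 2.3% + 1.5868 × 8.0% = 14.99%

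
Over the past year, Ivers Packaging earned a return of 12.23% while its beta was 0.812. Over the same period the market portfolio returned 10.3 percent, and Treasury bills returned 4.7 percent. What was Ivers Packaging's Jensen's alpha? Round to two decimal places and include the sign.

+2.98%

Market excess return = 10.3% − 4.7% = 5.60%
CAPM benchmark = R_f + β(R_m − R_f) = 4.7% + 0.812 × 5.6% = 9.2472%
α = actual − benchmark = 12.23% − 9.2472% = +2.98%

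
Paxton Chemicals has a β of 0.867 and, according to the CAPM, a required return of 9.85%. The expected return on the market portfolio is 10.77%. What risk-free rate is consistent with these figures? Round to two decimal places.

E(R) = R_f + β(E(R_m) − R_f) = R_f(1 − β) + β·E(R_m)
9.85% = R_f × (1 − 0.867) + 0.867 × 10.77%
9.85% = R_f × 0.133 + 9.33759%
R_f = (9.85% − 9.33759%) / 0.133 = 3.85%

3.85%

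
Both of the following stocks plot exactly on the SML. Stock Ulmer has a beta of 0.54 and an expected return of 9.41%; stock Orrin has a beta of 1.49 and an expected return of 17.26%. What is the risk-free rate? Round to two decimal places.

Both satisfy E(R) = R_f + β·MRP, so the slope of the SML is
MRP = (17.26% − 9.41%) / (1.49 − 0.54) = 7.85% / 0.95 = 8.2632%
R_f = E(R_Ulmer) − β_Ulmer·MRP = 9.41% − 0.54 × 8.2632% = 4.9479%

4.95%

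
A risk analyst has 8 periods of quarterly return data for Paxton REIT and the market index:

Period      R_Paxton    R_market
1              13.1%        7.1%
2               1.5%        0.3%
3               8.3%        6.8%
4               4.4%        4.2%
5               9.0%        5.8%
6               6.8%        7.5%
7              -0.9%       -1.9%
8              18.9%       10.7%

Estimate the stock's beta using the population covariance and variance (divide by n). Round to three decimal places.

Mean R_i = (13.1 + 1.5 + 8.3 + 4.4 + 9.0 + 6.8 − 0.9 + 18.9) / 8 = 7.6375%
Mean R_m = (7.1 + 0.3 + 6.8 + 4.2 + 5.8 + 7.5 − 1.9 + 10.7) / 8 = 5.0625%
Σ(R_i − R̄_i)(R_m − R̄_m) = 166.2013  ⇒  Cov = 166.2013 / 8 = 20.7752
Σ(R_m − R̄_m)² = 117.3388  ⇒  Var(R_m) = 117.3388 / 8 = 14.6674
β = Cov / Var(R_m) = 20.7752 / 14.6674 = 1.4164

1.416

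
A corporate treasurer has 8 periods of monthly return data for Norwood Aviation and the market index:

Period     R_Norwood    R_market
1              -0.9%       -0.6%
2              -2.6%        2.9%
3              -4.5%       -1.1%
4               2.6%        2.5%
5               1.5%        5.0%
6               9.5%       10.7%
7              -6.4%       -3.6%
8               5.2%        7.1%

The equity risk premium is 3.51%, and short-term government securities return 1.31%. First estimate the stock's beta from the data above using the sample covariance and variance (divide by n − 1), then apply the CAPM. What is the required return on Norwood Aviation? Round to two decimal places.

Mean R_i = (-0.9 − 2.6 − 4.5 + 2.6 + 1.5 + 9.5 − 6.4 + 5.2) / 8 = 0.5500%
Mean R_m = (-0.6 + 2.9 − 1.1 + 2.5 + 5.0 + 10.7 − 3.6 + 7.1) / 8 = 2.8625%
Σ(R_i − R̄_i)(R_m − R̄_m) = 160.9650  ⇒  Cov = 160.9650 / 7 = 22.9950
Σ(R_m − R̄_m)² = 153.5388  ⇒  Var(R_m) = 153.5388 / 7 = 21.9341
β = Cov / Var(R_m) = 22.9950 / 21.9341 = 1.0484
E(R) = R_f + β × MRP = 1.31% + 1.0484 × 3.51% = 4.99%

4.99%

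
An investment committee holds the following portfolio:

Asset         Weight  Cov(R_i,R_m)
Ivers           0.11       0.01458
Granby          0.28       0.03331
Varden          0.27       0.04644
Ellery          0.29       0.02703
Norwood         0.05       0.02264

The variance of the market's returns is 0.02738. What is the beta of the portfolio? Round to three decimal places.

1.185

β_Ivers = 0.01458 / 0.02738 = 0.5325
β_Granby = 0.03331 / 0.02738 = 1.2166
β_Varden = 0.04644 / 0.02738 = 1.6961
β_Ellery = 0.02703 / 0.02738 = 0.9872
β_Norwood = 0.02264 / 0.02738 = 0.8269
β_P = Σ w_i β_i = 0.11×0.5325 + 0.28×1.2166 + 0.27×1.6961 + 0.29×0.9872 + 0.05×0.8269 = 1.1848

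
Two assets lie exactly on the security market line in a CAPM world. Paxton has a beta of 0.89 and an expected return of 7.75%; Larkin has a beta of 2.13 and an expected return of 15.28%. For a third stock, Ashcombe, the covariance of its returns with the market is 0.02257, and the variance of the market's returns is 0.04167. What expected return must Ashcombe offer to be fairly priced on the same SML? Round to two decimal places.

5.63%

MRP = (15.28% − 7.75%) / (2.13 − 0.89) = 6.0726%
R_f = 7.75% − 0.89 × 6.0726% = 2.3454%
β_Ashcombe = Cov / Var(R_m) = 0.02257 / 0.04167 = 0.5416
E(R_Ashcombe) = R_f + β × MRP = 2.3454% + 0.5416 × 6.0726% = 5.63%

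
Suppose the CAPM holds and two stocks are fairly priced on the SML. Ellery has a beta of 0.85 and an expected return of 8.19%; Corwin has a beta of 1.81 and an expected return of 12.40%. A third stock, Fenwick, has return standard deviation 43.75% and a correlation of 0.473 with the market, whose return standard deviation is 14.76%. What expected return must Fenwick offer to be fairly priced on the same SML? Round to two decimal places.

MRP = (12.40% − 8.19%) / (1.81 − 0.85) = 4.3854%
R_f = 8.19% − 0.85 × 4.3854% = 4.4624%
β_Fenwick = ρ·σ_i/σ_m = 0.473 × 43.75 / 14.76 = 1.4020
E(R_Fenwick) = R_f + β × MRP = 4.4624% + 1.4020 × 4.3854% = 10.61%

10.61%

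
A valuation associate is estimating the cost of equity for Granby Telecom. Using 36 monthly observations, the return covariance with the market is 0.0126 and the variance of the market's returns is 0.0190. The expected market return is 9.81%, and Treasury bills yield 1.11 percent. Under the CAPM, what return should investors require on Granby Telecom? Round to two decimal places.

6.88%

β = Cov(R_i, R_m) / Var(R_m) = 0.0126 / 0.0190 = 0.6632
MRP = 9.81% − 1.11% = 8.70%
E(R) = R_f + β × MRP = 1.11% + 0.6632 × 8.70% = 6.88%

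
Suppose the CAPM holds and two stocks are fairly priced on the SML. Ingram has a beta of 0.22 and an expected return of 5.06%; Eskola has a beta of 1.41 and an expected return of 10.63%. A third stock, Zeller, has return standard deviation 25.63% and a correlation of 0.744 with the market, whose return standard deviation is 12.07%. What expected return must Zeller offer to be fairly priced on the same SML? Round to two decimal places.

11.42%

MRP = (10.63% − 5.06%) / (1.41 − 0.22) = 4.6807%
R_f = 5.06% − 0.22 × 4.6807% = 4.0302%
β_Zeller = ρ·σ_i/σ_m = 0.744 × 25.63 / 12.07 = 1.5798
E(R_Zeller) = R_f + β × MRP = 4.0302% + 1.5798 × 4.6807% = 11.42%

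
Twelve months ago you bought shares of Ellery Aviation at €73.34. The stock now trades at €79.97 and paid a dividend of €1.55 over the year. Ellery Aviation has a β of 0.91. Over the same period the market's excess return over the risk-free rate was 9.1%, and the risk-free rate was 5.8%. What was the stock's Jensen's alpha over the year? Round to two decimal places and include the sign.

Realised HPR = (P1 + D1 − P0) / P0 = (79.97 + 1.55 − 73.34) / 73.34 = 8.18 / 73.34 = 11.1535%
CAPM required = R_f + β·MRP = 5.8% + 0.91 × 9.1% = 14.0810%
α = realised − required = 11.1535% − 14.0810% = -2.93%

-2.93%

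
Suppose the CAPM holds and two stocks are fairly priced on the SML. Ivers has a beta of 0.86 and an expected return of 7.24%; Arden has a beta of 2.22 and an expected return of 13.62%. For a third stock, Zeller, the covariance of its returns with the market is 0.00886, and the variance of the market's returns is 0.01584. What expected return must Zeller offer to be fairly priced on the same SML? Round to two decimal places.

5.83%

MRP = (13.62% − 7.24%) / (2.22 − 0.86) = 4.6912%
R_f = 7.24% − 0.86 × 4.6912% = 3.2056%
β_Zeller = Cov / Var(R_m) = 0.00886 / 0.01584 = 0.5593
E(R_Zeller) = R_f + β × MRP = 3.2056% + 0.5593 × 4.6912% = 5.83%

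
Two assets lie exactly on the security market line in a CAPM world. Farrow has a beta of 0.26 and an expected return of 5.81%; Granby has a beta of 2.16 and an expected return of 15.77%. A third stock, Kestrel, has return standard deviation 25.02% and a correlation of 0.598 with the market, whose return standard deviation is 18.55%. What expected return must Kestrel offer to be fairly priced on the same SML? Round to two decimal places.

MRP = (15.77% − 5.81%) / (2.16 − 0.26) = 5.2421%
R_f = 5.81% − 0.26 × 5.2421% = 4.4471%
β_Kestrel = ρ·σ_i/σ_m = 0.598 × 25.02 / 18.55 = 0.8066
E(R_Kestrel) = R_f + β × MRP = 4.4471% + 0.8066 × 5.2421% = 8.68%

8.68%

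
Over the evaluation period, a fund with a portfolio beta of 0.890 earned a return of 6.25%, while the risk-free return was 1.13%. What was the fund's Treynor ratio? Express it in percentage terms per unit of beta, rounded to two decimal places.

5.75%

Treynor = (R_P − R_f) / β_P = (6.25% − 1.13%) / 0.8900 = 5.12% / 0.8900 = 5.75%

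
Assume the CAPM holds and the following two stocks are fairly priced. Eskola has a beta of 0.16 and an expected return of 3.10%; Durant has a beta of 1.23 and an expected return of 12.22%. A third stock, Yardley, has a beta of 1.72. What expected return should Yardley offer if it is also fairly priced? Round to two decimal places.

MRP (SML slope) = (12.22% − 3.10%) / (1.23 − 0.16) = 9.12% / 1.07 = 8.5234%
R_f (intercept) = 3.10% − 0.16 × 8.5234% = 1.7363%
E(R_Yardley) = R_f + β × MRP = 1.7363% + 1.72 × 8.5234% = 16.40%

16.40%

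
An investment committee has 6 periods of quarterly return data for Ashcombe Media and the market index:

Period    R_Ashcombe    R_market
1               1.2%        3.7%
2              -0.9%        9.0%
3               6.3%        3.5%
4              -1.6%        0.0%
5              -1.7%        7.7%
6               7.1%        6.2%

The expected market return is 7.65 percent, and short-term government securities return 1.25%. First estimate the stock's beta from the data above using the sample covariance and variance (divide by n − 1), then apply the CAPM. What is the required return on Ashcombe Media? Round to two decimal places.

Mean R_i = (1.2 − 0.9 + 6.3 − 1.6 − 1.7 + 7.1) / 6 = 1.7333%
Mean R_m = (3.7 + 9.0 + 3.5 + 0.0 + 7.7 + 6.2) / 6 = 5.0167%
Σ(R_i − R̄_i)(R_m − R̄_m) = -2.8533  ⇒  Cov = -2.8533 / 5 = -0.5707
Σ(R_m − R̄_m)² = 53.6683  ⇒  Var(R_m) = 53.6683 / 5 = 10.7337
β = Cov / Var(R_m) = -0.5707 / 10.7337 = -0.0532
MRP = 7.65% − 1.25% = 6.40%
E(R) = R_f + β × MRP = 1.25% + -0.0532 × 6.40% = 0.91%

0.91%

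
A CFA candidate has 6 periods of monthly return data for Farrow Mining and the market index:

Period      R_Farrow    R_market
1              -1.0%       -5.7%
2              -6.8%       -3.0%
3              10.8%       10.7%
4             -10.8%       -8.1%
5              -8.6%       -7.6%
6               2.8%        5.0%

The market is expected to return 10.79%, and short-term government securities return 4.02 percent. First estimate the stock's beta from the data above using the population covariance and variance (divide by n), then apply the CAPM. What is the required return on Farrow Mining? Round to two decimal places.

10.72%

Mean R_i = (-1.0 − 6.8 + 10.8 − 10.8 − 8.6 + 2.8) / 6 = -2.2667%
Mean R_m = (-5.7 − 3.0 + 10.7 − 8.1 − 7.6 + 5.0) / 6 = -1.4500%
Σ(R_i − R̄_i)(R_m − R̄_m) = 288.7800  ⇒  Cov = 288.7800 / 6 = 48.1300
Σ(R_m − R̄_m)² = 291.7350  ⇒  Var(R_m) = 291.7350 / 6 = 48.6225
β = Cov / Var(R_m) = 48.1300 / 48.6225 = 0.9899
MRP = 10.79% − 4.02% = 6.77%
E(R) = R_f + β × MRP = 4.02% + 0.9899 × 6.77% = 10.72%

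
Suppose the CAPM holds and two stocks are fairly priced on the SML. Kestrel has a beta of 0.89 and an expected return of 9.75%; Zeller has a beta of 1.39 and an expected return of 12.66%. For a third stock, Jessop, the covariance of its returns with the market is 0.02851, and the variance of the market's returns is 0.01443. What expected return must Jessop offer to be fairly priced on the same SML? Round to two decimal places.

MRP = (12.66% − 9.75%) / (1.39 − 0.89) = 5.8200%
R_f = 9.75% − 0.89 × 5.8200% = 4.5702%
β_Jessop = Cov / Var(R_m) = 0.02851 / 0.01443 = 1.9757
E(R_Jessop) = R_f + β × MRP = 4.5702% + 1.9757 × 5.8200% = 16.07%

16.07%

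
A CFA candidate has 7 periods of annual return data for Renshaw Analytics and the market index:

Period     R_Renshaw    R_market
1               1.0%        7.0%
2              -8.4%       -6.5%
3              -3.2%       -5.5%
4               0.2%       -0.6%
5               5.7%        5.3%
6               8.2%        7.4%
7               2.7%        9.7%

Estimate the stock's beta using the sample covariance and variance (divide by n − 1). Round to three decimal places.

Mean R_i = (1.0 − 8.4 − 3.2 + 0.2 + 5.7 + 8.2 + 2.7) / 7 = 0.8857%
Mean R_m = (7.0 − 6.5 − 5.5 − 0.6 + 5.3 + 7.4 + 9.7) / 7 = 2.4000%
Σ(R_i − R̄_i)(R_m − R̄_m) = 181.2800  ⇒  Cov = 181.2800 / 6 = 30.2133
Σ(R_m − R̄_m)² = 258.4800  ⇒  Var(R_m) = 258.4800 / 6 = 43.0800
β = Cov / Var(R_m) = 30.2133 / 43.0800 = 0.7013

0.701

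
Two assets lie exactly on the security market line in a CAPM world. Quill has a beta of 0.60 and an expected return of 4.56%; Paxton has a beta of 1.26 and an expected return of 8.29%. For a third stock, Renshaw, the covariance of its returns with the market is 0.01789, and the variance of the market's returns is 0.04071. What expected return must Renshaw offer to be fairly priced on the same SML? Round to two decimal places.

3.65%

MRP = (8.29% − 4.56%) / (1.26 − 0.60) = 5.6515%
R_f = 4.56% − 0.60 × 5.6515% = 1.1691%
β_Renshaw = Cov / Var(R_m) = 0.01789 / 0.04071 = 0.4394
E(R_Renshaw) = R_f + β × MRP = 1.1691% + 0.4394 × 5.6515% = 3.65%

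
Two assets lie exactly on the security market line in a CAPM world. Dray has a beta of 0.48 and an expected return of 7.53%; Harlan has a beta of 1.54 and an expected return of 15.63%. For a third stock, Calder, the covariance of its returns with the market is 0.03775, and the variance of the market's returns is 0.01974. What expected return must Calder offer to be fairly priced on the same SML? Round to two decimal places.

MRP = (15.63% − 7.53%) / (1.54 − 0.48) = 7.6415%
R_f = 7.53% − 0.48 × 7.6415% = 3.8621%
β_Calder = Cov / Var(R_m) = 0.03775 / 0.01974 = 1.9124
E(R_Calder) = R_f + β × MRP = 3.8621% + 1.9124 × 7.6415% = 18.48%

18.48%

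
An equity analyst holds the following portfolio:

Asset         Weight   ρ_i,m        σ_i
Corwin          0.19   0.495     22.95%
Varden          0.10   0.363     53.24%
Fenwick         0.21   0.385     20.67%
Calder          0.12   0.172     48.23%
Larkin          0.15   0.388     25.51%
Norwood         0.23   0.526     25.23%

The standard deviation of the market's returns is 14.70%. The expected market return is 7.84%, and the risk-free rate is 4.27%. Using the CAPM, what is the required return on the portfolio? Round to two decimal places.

7.01%

β_Corwin = 0.495 × 22.95% / 14.70% = 0.7728
β_Varden = 0.363 × 53.24% / 14.70% = 1.3147
β_Fenwick = 0.385 × 20.67% / 14.70% = 0.5414
β_Calder = 0.172 × 48.23% / 14.70% = 0.5643
β_Larkin = 0.388 × 25.51% / 14.70% = 0.6733
β_Norwood = 0.526 × 25.23% / 14.70% = 0.9028
β_P = Σ w_i β_i = 0.19×0.7728 + 0.10×1.3147 + 0.21×0.5414 + 0.12×0.5643 + 0.15×0.6733 + 0.23×0.9028 = 0.7684
MRP = 7.84% − 4.27% = 3.57%
E(R_P) = R_f + β_P × MRP = 4.27% + 0.7684 × 3.57% = 7.01%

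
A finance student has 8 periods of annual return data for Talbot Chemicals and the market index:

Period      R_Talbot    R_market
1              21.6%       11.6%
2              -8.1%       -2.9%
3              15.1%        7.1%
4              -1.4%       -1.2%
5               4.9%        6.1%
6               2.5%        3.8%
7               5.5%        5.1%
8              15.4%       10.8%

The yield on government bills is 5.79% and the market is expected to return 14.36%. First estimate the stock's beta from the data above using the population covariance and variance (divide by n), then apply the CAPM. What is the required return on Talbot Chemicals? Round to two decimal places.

Mean R_i = (21.6 − 8.1 + 15.1 − 1.4 + 4.9 + 2.5 + 5.5 + 15.4) / 8 = 6.9375%
Mean R_m = (11.6 − 2.9 + 7.1 − 1.2 + 6.1 + 3.8 + 5.1 + 10.8) / 8 = 5.0500%
Σ(R_i − R̄_i)(R_m − R̄_m) = 336.4250  ⇒  Cov = 336.4250 / 8 = 42.0531
Σ(R_m − R̄_m)² = 185.1000  ⇒  Var(R_m) = 185.1000 / 8 = 23.1375
β = Cov / Var(R_m) = 42.0531 / 23.1375 = 1.8175
MRP = 14.36% − 5.79% = 8.57%
E(R) = R_f + β × MRP = 5.79% + 1.8175 × 8.57% = 21.37%

21.37%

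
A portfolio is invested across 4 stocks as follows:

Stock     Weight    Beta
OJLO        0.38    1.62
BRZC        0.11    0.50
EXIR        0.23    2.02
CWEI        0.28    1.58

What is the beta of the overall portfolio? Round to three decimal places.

1.578

β_P = Σ w_i β_i = 0.38×1.62 + 0.11×0.50 + 0.23×2.02 + 0.28×1.58 = 1.5776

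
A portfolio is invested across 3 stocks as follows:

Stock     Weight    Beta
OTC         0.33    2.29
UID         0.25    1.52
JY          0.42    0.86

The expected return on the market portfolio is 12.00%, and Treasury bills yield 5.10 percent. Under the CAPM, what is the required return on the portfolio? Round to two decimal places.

15.43%

β_P = Σ w_i β_i = 0.33×2.29 + 0.25×1.52 + 0.42×0.86 = 1.4969
MRP = 12.00% − 5.10% = 6.90%
E(R_P) = R_f + β_P × MRP = 5.10% + 1.4969 × 6.90% = 15.43%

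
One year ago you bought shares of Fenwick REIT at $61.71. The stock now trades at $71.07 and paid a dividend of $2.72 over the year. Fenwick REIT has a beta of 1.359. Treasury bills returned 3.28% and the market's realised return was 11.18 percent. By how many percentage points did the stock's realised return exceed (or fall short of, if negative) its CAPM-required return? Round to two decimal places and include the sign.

+5.56%

Realised HPR = (P1 + D1 − P0) / P0 = (71.07 + 2.72 − 61.71) / 61.71 = 12.08 / 61.71 = 19.5754%
MRP = 11.18% − 3.28% = 7.90%
CAPM required = R_f + β·MRP = 3.28% + 1.359 × 7.90% = 14.01610%
α = realised − required = 19.5754% − 14.01610% = +5.56%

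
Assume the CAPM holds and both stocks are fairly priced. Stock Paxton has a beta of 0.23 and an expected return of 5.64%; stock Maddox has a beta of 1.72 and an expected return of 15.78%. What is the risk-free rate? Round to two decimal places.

Both satisfy E(R) = R_f + β·MRP, so the slope of the SML is
MRP = (15.78% − 5.64%) / (1.72 − 0.23) = 10.14% / 1.49 = 6.8054%
R_f = E(R_Paxton) − β_Paxton·MRP = 5.64% − 0.23 × 6.8054% = 4.0748%

4.07%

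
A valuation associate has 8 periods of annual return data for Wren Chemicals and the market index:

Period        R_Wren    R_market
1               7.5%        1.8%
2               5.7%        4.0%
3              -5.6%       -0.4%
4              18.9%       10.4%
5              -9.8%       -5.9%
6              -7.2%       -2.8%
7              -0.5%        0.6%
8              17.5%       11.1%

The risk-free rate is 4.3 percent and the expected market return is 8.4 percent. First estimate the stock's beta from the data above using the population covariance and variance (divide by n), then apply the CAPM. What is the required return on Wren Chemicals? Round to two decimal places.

11.61%

Mean R_i = (7.5 + 5.7 − 5.6 + 18.9 − 9.8 − 7.2 − 0.5 + 17.5) / 8 = 3.3125%
Mean R_m = (1.8 + 4.0 − 0.4 + 10.4 − 5.9 − 2.8 + 0.6 + 11.1) / 8 = 2.3500%
Σ(R_i − R̄_i)(R_m − R̄_m) = 444.7550  ⇒  Cov = 444.7550 / 8 = 55.5944
Σ(R_m − R̄_m)² = 249.6000  ⇒  Var(R_m) = 249.6000 / 8 = 31.2000
β = Cov / Var(R_m) = 55.5944 / 31.2000 = 1.7819
MRP = 8.4% − 4.3% = 4.10%
E(R) = R_f + β × MRP = 4.3% + 1.7819 × 4.1% = 11.61%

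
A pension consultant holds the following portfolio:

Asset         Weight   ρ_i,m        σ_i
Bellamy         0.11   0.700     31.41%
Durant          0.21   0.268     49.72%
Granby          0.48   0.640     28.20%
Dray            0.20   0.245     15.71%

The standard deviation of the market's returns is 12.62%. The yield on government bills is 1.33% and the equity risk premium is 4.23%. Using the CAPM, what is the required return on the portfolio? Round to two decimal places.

6.24%

β_Bellamy = 0.700 × 31.41% / 12.62% = 1.7422
β_Durant = 0.268 × 49.72% / 12.62% = 1.0559
β_Granby = 0.640 × 28.20% / 12.62% = 1.4301
β_Dray = 0.245 × 15.71% / 12.62% = 0.3050
β_P = Σ w_i β_i = 0.11×1.7422 + 0.21×1.0559 + 0.48×1.4301 + 0.20×0.3050 = 1.1608
E(R_P) = R_f + β_P × MRP = 1.33% + 1.1608 × 4.23% = 6.24%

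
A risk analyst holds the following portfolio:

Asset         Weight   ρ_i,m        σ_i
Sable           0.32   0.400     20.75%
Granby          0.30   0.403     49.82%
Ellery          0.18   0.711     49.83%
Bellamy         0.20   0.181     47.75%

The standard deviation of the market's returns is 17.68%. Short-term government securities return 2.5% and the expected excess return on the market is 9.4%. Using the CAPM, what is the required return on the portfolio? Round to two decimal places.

11.42%

β_Sable = 0.400 × 20.75% / 17.68% = 0.4695
β_Granby = 0.403 × 49.82% / 17.68% = 1.1356
β_Ellery = 0.711 × 49.83% / 17.68% = 2.0039
β_Bellamy = 0.181 × 47.75% / 17.68% = 0.4888
β_P = Σ w_i β_i = 0.32×0.4695 + 0.30×1.1356 + 0.18×2.0039 + 0.20×0.4888 = 0.9494
E(R_P) = R_f + β_P × MRP = 2.5% + 0.9494 × 9.4% = 11.42%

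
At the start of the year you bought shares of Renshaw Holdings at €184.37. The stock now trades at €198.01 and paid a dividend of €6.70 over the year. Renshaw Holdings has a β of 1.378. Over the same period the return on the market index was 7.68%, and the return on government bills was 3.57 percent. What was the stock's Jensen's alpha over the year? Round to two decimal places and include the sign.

+1.80%

Realised HPR = (P1 + D1 − P0) / P0 = (198.01 + 6.70 − 184.37) / 184.37 = 20.34 / 184.37 = 11.0322%
MRP = 7.68% − 3.57% = 4.11%
CAPM required = R_f + β·MRP = 3.57% + 1.378 × 4.11% = 9.23358%
α = realised − required = 11.0322% − 9.23358% = +1.80%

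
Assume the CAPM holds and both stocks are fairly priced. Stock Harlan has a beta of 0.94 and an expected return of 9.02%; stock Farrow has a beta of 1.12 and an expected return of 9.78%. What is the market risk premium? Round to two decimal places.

Both satisfy E(R) = R_f + β·MRP, so the slope of the SML is
MRP = (9.78% − 9.02%) / (1.12 − 0.94) = 0.76% / 0.18 = 4.2222%

4.22%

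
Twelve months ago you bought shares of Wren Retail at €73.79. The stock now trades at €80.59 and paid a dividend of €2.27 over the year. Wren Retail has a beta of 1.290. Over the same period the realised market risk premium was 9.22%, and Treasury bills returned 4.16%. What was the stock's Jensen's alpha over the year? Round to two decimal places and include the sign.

-3.76%

Realised HPR = (P1 + D1 − P0) / P0 = (80.59 + 2.27 − 73.79) / 73.79 = 9.07 / 73.79 = 12.2916%
CAPM required = R_f + β·MRP = 4.16% + 1.290 × 9.22% = 16.05380%
α = realised − required = 12.2916% − 16.05380% = -3.76%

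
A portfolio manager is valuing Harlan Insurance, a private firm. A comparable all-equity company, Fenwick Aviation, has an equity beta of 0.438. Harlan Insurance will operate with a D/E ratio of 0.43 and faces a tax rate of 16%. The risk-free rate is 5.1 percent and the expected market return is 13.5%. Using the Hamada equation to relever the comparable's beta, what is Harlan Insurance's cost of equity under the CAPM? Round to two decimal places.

10.11%

β_L = β_U × [1 + (1 − t)(D/E)] = 0.438 × [1 + (1 − 0.16) × 0.43]
    = 0.438 × [1 + 0.84 × 0.43] = 0.438 × 1.3612 = 0.5962
MRP = 13.5% − 5.1% = 8.40%
E(R) = R_f + β_L × MRP = 5.1% + 0.5962 × 8.4% = 10.11%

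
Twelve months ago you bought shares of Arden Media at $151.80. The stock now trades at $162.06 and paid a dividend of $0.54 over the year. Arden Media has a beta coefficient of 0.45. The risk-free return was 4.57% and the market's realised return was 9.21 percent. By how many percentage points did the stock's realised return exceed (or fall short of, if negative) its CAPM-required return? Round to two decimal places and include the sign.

Realised HPR = (P1 + D1 − P0) / P0 = (162.06 + 0.54 − 151.80) / 151.80 = 10.80 / 151.80 = 7.1146%
MRP = 9.21% − 4.57% = 4.64%
CAPM required = R_f + β·MRP = 4.57% + 0.45 × 4.64% = 6.6580%
α = realised − required = 7.1146% − 6.6580% = +0.46%

+0.46%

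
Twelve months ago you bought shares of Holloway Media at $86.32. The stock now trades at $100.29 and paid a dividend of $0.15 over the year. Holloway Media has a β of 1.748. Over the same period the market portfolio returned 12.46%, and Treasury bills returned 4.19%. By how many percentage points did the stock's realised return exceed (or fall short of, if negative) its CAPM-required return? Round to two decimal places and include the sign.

-2.29%

Realised HPR = (P1 + D1 − P0) / P0 = (100.29 + 0.15 − 86.32) / 86.32 = 14.12 / 86.32 = 16.3577%
MRP = 12.46% − 4.19% = 8.27%
CAPM required = R_f + β·MRP = 4.19% + 1.748 × 8.27% = 18.64596%
α = realised − required = 16.3577% − 18.64596% = -2.29%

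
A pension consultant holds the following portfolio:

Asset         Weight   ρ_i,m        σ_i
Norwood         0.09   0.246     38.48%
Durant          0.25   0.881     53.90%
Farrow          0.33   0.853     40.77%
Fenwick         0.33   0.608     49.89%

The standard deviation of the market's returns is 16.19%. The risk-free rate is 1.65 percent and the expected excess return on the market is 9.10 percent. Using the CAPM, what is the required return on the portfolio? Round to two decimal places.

β_Norwood = 0.246 × 38.48% / 16.19% = 0.5847
β_Durant = 0.881 × 53.90% / 16.19% = 2.9330
β_Farrow = 0.853 × 40.77% / 16.19% = 2.1480
β_Fenwick = 0.608 × 49.89% / 16.19% = 1.8736
β_P = Σ w_i β_i = 0.09×0.5847 + 0.25×2.9330 + 0.33×2.1480 + 0.33×1.8736 = 2.1130
E(R_P) = R_f + β_P × MRP = 1.65% + 2.1130 × 9.10% = 20.88%

20.88%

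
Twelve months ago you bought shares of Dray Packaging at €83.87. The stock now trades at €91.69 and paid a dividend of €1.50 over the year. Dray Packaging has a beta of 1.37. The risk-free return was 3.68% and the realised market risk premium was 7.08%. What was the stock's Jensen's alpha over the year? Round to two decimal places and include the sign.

-2.27%

Realised HPR = (P1 + D1 − P0) / P0 = (91.69 + 1.50 − 83.87) / 83.87 = 9.32 / 83.87 = 11.1124%
CAPM required = R_f + β·MRP = 3.68% + 1.37 × 7.08% = 13.3796%
α = realised − required = 11.1124% − 13.3796% = -2.27%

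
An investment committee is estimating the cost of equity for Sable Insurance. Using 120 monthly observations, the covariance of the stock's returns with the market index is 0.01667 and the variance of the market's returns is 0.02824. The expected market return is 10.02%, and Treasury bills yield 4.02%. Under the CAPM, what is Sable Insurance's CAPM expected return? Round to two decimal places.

β = Cov(R_i, R_m) / Var(R_m) = 0.01667 / 0.02824 = 0.5903
MRP = 10.02% − 4.02% = 6.00%
E(R) = R_f + β × MRP = 4.02% + 0.5903 × 6.00% = 7.56%

7.56%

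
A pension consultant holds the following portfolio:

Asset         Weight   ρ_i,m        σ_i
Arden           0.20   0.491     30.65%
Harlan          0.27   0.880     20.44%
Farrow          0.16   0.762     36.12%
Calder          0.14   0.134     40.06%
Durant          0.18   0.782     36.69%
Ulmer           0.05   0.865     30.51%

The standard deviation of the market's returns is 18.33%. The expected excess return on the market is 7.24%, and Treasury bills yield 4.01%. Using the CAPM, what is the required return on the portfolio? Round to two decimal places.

β_Arden = 0.491 × 30.65% / 18.33% = 0.8210
β_Harlan = 0.880 × 20.44% / 18.33% = 0.9813
β_Farrow = 0.762 × 36.12% / 18.33% = 1.5016
β_Calder = 0.134 × 40.06% / 18.33% = 0.2929
β_Durant = 0.782 × 36.69% / 18.33% = 1.5653
β_Ulmer = 0.865 × 30.51% / 18.33% = 1.4398
β_P = Σ w_i β_i = 0.20×0.8210 + 0.27×0.9813 + 0.16×1.5016 + 0.14×0.2929 + 0.18×1.5653 + 0.05×1.4398 = 1.0642
E(R_P) = R_f + β_P × MRP = 4.01% + 1.0642 × 7.24% = 11.71%

11.71%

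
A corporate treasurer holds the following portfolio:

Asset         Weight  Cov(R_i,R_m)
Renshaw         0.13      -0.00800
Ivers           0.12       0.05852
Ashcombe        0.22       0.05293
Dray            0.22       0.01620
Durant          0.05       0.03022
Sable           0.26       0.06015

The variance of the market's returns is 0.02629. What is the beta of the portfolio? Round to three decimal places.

β_Renshaw = -0.00800 / 0.02629 = -0.3043
β_Ivers = 0.05852 / 0.02629 = 2.2259
β_Ashcombe = 0.05293 / 0.02629 = 2.0133
β_Dray = 0.01620 / 0.02629 = 0.6162
β_Durant = 0.03022 / 0.02629 = 1.1495
β_Sable = 0.06015 / 0.02629 = 2.2879
β_P = Σ w_i β_i = 0.13×-0.3043 + 0.12×2.2259 + 0.22×2.0133 + 0.22×0.6162 + 0.05×1.1495 + 0.26×2.2879 = 1.4584

1.458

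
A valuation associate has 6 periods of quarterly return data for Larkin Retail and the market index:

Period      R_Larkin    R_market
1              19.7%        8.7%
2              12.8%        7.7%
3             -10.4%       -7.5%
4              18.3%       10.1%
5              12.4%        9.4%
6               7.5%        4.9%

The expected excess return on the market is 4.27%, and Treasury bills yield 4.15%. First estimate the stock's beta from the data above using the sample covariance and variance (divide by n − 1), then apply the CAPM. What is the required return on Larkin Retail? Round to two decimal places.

10.95%

Mean R_i = (19.7 + 12.8 − 10.4 + 18.3 + 12.4 + 7.5) / 6 = 10.0500%
Mean R_m = (8.7 + 7.7 − 7.5 + 10.1 + 9.4 + 4.9) / 6 = 5.5500%
Σ(R_i − R̄_i)(R_m − R̄_m) = 351.4250  ⇒  Cov = 351.4250 / 5 = 70.2850
Σ(R_m − R̄_m)² = 220.7950  ⇒  Var(R_m) = 220.7950 / 5 = 44.1590
β = Cov / Var(R_m) = 70.2850 / 44.1590 = 1.5916
E(R) = R_f + β × MRP = 4.15% + 1.5916 × 4.27% = 10.95%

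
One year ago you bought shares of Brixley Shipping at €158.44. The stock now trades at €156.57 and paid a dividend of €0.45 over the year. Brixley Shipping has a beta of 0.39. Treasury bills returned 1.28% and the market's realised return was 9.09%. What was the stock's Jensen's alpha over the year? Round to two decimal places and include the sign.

Realised HPR = (P1 + D1 − P0) / P0 = (156.57 + 0.45 − 158.44) / 158.44 = -1.42 / 158.44 = -0.8962%
MRP = 9.09% − 1.28% = 7.81%
CAPM required = R_f + β·MRP = 1.28% + 0.39 × 7.81% = 4.3259%
α = realised − required = -0.8962% − 4.3259% = -5.22%

-5.22%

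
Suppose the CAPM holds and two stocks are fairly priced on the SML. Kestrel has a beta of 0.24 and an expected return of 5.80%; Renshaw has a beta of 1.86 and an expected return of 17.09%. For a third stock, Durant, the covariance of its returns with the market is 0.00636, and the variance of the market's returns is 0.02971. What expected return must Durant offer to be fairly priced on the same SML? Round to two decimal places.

MRP = (17.09% − 5.80%) / (1.86 − 0.24) = 6.9691%
R_f = 5.80% − 0.24 × 6.9691% = 4.1274%
β_Durant = Cov / Var(R_m) = 0.00636 / 0.02971 = 0.2141
E(R_Durant) = R_f + β × MRP = 4.1274% + 0.2141 × 6.9691% = 5.62%

5.62%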